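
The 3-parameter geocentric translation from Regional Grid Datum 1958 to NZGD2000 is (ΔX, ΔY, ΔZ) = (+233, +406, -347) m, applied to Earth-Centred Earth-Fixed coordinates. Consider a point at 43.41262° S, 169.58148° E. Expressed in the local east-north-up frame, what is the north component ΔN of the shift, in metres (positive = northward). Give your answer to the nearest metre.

At φ = -43.41262°, λ = 169.58148°: sin φ = -0.687248, cos φ = 0.726423, sin λ = 0.180837, cos λ = -0.983513.
ΔN = −sin φ cos λ·ΔX − sin φ sin λ·ΔY + cos φ·ΔZ = −(-0.687248)(-0.983513)(233) − (-0.687248)(0.180837)(406) + (0.726423)(-347) = -359.10 m.

ΔN = -359 m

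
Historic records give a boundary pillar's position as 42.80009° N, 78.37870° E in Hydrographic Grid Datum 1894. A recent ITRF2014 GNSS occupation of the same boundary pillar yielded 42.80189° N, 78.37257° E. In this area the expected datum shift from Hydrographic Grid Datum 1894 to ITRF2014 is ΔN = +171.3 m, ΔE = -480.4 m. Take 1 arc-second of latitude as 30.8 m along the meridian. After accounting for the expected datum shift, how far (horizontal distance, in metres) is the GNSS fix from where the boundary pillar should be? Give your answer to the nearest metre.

34 m

Observed coordinate differences: Δφ = +0.00180°, Δλ = -0.00613°.
Converting to metres (1° lat = 110880 m, cos φ = 0.733729): observed ΔN = 199.6 m, observed ΔE = -498.7 m.
Subtracting the expected shift leaves a residual of 199.6 − (171.3) = 28.3 m north and -498.7 − (-480.4) = -18.3 m east.
Residual distance = √(28.3² + (-18.3)²) = 33.7 m.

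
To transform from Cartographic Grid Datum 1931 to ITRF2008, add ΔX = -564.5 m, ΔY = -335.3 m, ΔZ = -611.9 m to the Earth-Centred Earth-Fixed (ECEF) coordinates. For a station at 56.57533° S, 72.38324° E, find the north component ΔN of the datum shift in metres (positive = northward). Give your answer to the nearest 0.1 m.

The local north axis is (−sin φ cos λ, −sin φ sin λ, cos φ), giving ΔN = -142.589 − 266.721 − 337.059 = -746.37 m.

ΔN = -746.4 m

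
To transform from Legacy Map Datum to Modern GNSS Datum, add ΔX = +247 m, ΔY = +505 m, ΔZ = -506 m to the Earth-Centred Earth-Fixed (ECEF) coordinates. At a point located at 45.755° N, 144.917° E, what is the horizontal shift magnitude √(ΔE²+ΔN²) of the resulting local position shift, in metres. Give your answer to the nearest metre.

694 m

The local east axis at (φ, λ) is (−sin λ, cos λ, 0), so ΔE = −sin(144.917°)·247 + cos(144.917°)·505 = -555.22 m.
The local north axis is (−sin φ cos λ, −sin φ sin λ, cos φ), giving ΔN = 144.795 − 207.928 − 353.050 = -416.18 m.
Horizontal magnitude = √(ΔE² + ΔN²) = √((-555.22)² + (-416.18)²) = 693.88 m.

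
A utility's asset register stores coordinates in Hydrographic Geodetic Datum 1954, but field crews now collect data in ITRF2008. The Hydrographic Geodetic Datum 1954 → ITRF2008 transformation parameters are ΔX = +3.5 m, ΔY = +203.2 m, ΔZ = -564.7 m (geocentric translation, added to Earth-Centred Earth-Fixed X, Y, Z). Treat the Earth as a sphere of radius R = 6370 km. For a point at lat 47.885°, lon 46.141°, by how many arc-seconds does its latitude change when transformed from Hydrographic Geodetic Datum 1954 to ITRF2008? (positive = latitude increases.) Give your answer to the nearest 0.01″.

sin φ = 0.741800, cos φ = 0.670621, sin λ = 0.721047, cos λ = 0.692886.
North component: ΔN = −sin φ cos λ·ΔX − sin φ sin λ·ΔY + cos φ·ΔZ = −(0.741800)(0.692886)(3.5) − (0.741800)(0.721047)(203.2) + (0.670621)(-564.7) = -489.18 m.
1° of latitude spans πR/180 = 111177 m, so Δφ = -489.18 / 111177 × 3600 = -15.840″.

Δφ = -15.84″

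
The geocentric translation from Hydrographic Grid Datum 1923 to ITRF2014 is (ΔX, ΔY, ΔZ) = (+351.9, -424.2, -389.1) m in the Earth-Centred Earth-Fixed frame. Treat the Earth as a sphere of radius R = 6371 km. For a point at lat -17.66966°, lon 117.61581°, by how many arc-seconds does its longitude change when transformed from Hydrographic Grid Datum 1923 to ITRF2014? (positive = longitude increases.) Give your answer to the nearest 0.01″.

Δλ = -3.91″

sin φ = -0.303529, cos φ = 0.952822, sin λ = 0.886076, cos λ = -0.463541.
East component: ΔE = −sin λ·ΔX + cos λ·ΔY = −(0.886076)(351.9) + (-0.463541)(-424.2) = -115.18 m.
1° of latitude spans πR/180 = 111195 m; at latitude φ, 1° of longitude spans that × cos φ = 105949.0 m, so Δλ = -115.18 / 105949.0 × 3600 = -3.914″.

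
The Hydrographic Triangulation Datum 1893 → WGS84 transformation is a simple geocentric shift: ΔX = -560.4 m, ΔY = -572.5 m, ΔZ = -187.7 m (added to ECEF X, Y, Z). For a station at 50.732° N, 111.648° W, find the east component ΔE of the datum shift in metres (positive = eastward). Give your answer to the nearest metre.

At φ = 50.732°, λ = -111.648°: sin φ = 0.774194, cos φ = 0.632949, sin λ = -0.929468, cos λ = -0.368903.
ΔE = −sin λ·ΔX + cos λ·ΔY = −(-0.929468)·(-560.4) + (-0.368903)·(-572.5) = -309.68 m.

ΔE = -310 m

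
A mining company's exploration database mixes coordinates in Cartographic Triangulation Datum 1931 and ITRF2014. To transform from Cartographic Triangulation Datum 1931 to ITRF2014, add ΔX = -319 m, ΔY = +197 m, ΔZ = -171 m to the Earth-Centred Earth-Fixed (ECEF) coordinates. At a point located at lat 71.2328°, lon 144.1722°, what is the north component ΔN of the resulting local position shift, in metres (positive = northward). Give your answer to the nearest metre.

The local north axis is (−sin φ cos λ, −sin φ sin λ, cos φ), giving ΔN = -244.888 − 109.183 − 55.015 = -409.09 m.

ΔN = -409 m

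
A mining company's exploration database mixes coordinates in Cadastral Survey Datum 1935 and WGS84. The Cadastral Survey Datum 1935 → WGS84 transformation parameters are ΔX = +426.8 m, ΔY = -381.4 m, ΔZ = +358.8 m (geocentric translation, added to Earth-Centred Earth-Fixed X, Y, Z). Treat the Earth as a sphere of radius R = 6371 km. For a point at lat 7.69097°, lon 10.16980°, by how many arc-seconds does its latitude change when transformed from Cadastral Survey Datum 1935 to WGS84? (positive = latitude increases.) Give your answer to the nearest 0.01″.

sin φ = 0.133830, cos φ = 0.991004, sin λ = 0.176566, cos λ = 0.984289.
North component: ΔN = −sin φ cos λ·ΔX − sin φ sin λ·ΔY + cos φ·ΔZ = −(0.133830)(0.984289)(426.8) − (0.133830)(0.176566)(-381.4) + (0.991004)(358.8) = 308.36 m.
1° of latitude spans πR/180 = 111195 m, so Δφ = 308.36 / 111195 × 3600 = 9.983″.

Δφ = 9.98″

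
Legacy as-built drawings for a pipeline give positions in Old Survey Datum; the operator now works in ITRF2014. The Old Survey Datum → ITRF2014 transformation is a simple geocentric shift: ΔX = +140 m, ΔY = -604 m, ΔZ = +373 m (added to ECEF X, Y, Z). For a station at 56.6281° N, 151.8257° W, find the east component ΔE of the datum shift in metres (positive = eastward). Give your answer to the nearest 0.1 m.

The local east axis at (φ, λ) is (−sin λ, cos λ, 0), so ΔE = −sin(-151.8257°)·140 + cos(-151.8257°)·(-604) = 598.54 m.

ΔE = 598.5 m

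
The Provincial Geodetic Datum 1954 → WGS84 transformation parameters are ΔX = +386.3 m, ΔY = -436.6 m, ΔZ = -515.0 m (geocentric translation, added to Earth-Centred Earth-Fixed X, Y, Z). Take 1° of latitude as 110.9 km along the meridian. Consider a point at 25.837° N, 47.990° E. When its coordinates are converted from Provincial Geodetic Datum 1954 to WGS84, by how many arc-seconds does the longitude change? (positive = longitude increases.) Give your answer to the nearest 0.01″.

sin φ = 0.435812, cos φ = 0.900038, sin λ = 0.743028, cos λ = 0.669260.
East component: ΔE = −sin λ·ΔX + cos λ·ΔY = −(0.743028)(386.3) + (0.669260)(-436.6) = -579.23 m.
1° of latitude spans 110900 m; at latitude φ, 1° of longitude spans that × cos φ = 99814.2 m, so Δλ = -579.23 / 99814.2 × 3600 = -20.891″.

Δλ = -20.89″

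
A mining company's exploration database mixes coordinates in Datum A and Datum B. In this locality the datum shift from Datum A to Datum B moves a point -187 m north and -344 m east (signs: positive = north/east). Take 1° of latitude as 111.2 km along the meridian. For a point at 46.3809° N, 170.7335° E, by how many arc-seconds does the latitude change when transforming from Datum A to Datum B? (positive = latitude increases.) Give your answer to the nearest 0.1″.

1° of latitude = 111.2 km, so Δφ = -187.0 / 111200 = -0.0016817° = -6.054″.

Δφ = -6.1″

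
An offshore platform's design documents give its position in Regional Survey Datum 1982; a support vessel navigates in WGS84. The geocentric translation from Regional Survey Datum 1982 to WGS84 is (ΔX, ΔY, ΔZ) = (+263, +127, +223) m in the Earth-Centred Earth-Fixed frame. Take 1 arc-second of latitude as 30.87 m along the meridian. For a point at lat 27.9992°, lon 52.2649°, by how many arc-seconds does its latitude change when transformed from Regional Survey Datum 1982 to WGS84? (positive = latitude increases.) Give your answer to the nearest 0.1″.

Δφ = 2.4″

sin φ = 0.469459, cos φ = 0.882954, sin λ = 0.790849, cos λ = 0.612012.
North component: ΔN = −sin φ cos λ·ΔX − sin φ sin λ·ΔY + cos φ·ΔZ = −(0.469459)(0.612012)(263) − (0.469459)(0.790849)(127) + (0.882954)(223) = 74.18 m.
1° of latitude spans 3600 × 30.87 = 111132 m, so Δφ = 74.18 / 111132 × 3600 = 2.403″.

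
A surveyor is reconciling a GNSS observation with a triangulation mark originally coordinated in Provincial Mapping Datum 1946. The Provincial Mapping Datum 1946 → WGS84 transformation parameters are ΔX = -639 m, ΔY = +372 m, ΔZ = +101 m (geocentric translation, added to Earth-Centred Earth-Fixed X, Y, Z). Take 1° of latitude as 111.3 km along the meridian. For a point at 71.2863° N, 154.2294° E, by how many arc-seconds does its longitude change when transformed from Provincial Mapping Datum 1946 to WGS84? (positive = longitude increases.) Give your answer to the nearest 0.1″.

sin φ = 0.947134, cos φ = 0.320839, sin λ = 0.434769, cos λ = -0.900542.
East component: ΔE = −sin λ·ΔX + cos λ·ΔY = −(0.434769)(-639) + (-0.900542)(372) = -57.18 m.
1° of latitude spans 111300 m; at latitude φ, 1° of longitude spans that × cos φ = 35709.4 m, so Δλ = -57.18 / 35709.4 × 3600 = -5.765″.

Δλ = -5.8″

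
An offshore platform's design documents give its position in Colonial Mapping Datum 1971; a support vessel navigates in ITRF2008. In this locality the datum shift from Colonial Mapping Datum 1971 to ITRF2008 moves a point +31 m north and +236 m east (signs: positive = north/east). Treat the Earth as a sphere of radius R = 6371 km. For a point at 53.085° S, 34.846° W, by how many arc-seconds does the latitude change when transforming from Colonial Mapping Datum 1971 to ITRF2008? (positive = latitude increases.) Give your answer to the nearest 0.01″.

Δφ = 1.00″

On a sphere of radius R, 1 rad of latitude = R, so Δφ = ΔN / R = 31.0 / 6371000 = 4.8658e-06 rad = 1.004″.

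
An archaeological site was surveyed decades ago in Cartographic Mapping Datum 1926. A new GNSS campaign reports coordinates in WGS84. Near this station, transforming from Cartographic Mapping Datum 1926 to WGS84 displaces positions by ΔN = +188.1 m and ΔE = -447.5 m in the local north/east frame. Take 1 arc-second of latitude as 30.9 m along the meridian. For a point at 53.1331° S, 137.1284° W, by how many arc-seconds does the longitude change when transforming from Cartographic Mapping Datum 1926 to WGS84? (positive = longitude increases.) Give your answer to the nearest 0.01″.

At latitude -53.1331°, cos φ = 0.599958.
1″ of longitude at this latitude = 30.90 × cos φ = 18.5387 m, so Δλ = -447.5 / 18.5387 = -24.139″.

Δλ = -24.14″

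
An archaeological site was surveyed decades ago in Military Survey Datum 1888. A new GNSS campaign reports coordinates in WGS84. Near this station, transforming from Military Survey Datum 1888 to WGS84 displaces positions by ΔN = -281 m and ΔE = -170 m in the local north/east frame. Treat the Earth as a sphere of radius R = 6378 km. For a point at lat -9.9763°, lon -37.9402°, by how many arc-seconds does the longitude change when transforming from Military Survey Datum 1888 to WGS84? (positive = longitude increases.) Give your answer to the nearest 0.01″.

At latitude -9.9763°, cos φ = 0.984879.
One radian of longitude at latitude φ spans R cos φ, so Δλ = ΔE / (R cos φ) = -170.0 / (6378000 × 0.984879) = -2.7063e-05 rad = -5.582″.

Δλ = -5.58″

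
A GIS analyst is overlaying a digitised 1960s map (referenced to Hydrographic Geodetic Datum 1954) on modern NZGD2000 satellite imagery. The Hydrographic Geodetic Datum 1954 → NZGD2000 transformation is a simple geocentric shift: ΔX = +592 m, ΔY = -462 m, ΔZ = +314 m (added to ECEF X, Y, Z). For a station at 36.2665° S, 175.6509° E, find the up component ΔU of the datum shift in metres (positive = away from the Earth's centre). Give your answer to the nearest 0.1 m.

ΔU = -689.9 m

The local up (radial) axis is (cos φ cos λ, cos φ sin λ, sin φ), giving ΔU = -475.940 − 28.248 − 185.744 = -689.93 m.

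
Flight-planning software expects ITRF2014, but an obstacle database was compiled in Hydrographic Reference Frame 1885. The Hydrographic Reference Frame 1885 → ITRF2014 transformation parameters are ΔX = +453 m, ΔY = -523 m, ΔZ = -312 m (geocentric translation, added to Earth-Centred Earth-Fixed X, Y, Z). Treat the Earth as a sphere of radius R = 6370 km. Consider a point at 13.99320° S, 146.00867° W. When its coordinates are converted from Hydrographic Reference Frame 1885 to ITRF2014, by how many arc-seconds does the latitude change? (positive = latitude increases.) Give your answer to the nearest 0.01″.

sin φ = -0.241807, cos φ = 0.970324, sin λ = -0.559067, cos λ = -0.829122.
North component: ΔN = −sin φ cos λ·ΔX − sin φ sin λ·ΔY + cos φ·ΔZ = −(-0.241807)(-0.829122)(453) − (-0.241807)(-0.559067)(-523) + (0.970324)(-312) = -322.86 m.
1° of latitude spans πR/180 = 111177 m, so Δφ = -322.86 / 111177 × 3600 = -10.454″.

Δφ = -10.45″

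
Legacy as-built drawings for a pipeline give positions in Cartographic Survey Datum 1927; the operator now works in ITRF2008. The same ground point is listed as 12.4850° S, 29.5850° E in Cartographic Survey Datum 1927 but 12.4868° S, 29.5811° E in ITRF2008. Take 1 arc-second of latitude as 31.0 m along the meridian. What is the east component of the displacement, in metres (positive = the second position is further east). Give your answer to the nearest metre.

Δφ = -12.4868° − -12.4850° = -0.0018°; Δλ = 29.5811° − 29.5850° = -0.0039°.
1° of latitude = 3600 × 31.00 = 111600 m.
ΔN = Δφ × 111600 = -200.9 m; ΔE = Δλ × 111600 × cos(-12.4850°) = -0.0039 × 111600 × 0.976353 = -424.9 m.

ΔE = -425 m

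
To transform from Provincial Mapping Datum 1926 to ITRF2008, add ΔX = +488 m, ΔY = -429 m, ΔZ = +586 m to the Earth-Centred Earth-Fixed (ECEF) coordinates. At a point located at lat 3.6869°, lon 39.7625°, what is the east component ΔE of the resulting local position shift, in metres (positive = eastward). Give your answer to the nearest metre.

ΔE = -642 m

At φ = 3.6869°, λ = 39.7625°: sin φ = 0.064304, cos φ = 0.997930, sin λ = 0.639607, cos λ = 0.768702.
ΔE = −sin λ·ΔX + cos λ·ΔY = −(0.639607)·(488) + (0.768702)·(-429) = -641.90 m.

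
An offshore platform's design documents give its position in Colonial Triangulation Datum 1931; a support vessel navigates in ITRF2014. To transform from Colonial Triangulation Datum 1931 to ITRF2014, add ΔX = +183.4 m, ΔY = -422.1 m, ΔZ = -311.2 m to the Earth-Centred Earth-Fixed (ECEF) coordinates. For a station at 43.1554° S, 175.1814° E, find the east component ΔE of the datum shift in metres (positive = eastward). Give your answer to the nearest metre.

ΔE = 405 m

At φ = -43.1554°, λ = 175.1814°: sin φ = -0.683979, cos φ = 0.729501, sin λ = 0.084001, cos λ = -0.996466.
ΔE = −sin λ·ΔX + cos λ·ΔY = −(0.084001)·(183.4) + (-0.996466)·(-422.1) = 405.20 m.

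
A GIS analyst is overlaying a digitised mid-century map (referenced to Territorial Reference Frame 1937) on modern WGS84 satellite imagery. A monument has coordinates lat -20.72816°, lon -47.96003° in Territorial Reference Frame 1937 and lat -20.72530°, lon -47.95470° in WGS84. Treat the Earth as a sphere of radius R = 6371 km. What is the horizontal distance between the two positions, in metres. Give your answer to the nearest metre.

639 m

Δφ = -20.72530° − -20.72816° = +0.00286°; Δλ = -47.95470° − -47.96003° = +0.00533°.
1° along a meridian = πR/180 = 111195 m.
ΔN = Δφ × 111195 = 318.0 m; ΔE = Δλ × 111195 × cos(-20.72816°) = +0.00533 × 111195 × 0.935270 = 554.3 m.
Distance = √(ΔE² + ΔN²) = √(554.3² + 318.0²) = 639.1 m.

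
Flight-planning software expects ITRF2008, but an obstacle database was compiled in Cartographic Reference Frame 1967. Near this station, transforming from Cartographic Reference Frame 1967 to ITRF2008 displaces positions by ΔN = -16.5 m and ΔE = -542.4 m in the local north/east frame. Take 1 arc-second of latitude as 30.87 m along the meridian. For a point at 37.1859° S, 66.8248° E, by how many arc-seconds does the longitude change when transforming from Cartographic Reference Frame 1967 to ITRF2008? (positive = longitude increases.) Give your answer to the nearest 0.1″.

Δλ = -22.1″

At latitude -37.1859°, cos φ = 0.796679.
1″ of longitude at this latitude = 30.87 × cos φ = 24.5935 m, so Δλ = -542.4 / 24.5935 = -22.055″.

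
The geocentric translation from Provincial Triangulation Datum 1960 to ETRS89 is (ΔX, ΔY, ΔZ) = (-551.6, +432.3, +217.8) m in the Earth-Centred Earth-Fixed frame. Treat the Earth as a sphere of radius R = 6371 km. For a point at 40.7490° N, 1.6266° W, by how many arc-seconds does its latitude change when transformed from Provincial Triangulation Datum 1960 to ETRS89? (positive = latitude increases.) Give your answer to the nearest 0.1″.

sin φ = 0.652747, cos φ = 0.757576, sin λ = -0.028386, cos λ = 0.999597.
North component: ΔN = −sin φ cos λ·ΔX − sin φ sin λ·ΔY + cos φ·ΔZ = −(0.652747)(0.999597)(-551.6) − (0.652747)(-0.028386)(432.3) + (0.757576)(217.8) = 532.92 m.
1° of latitude spans πR/180 = 111195 m, so Δφ = 532.92 / 111195 × 3600 = 17.254″.

Δφ = 17.3″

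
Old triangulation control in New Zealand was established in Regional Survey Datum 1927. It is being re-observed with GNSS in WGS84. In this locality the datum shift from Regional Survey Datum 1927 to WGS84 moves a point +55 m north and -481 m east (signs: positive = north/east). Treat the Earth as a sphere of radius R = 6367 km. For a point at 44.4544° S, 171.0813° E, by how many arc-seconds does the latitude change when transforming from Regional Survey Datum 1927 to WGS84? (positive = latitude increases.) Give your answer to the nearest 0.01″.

On a sphere of radius R, 1 rad of latitude = R, so Δφ = ΔN / R = 55.0 / 6367000 = 8.6383e-06 rad = 1.782″.

Δφ = 1.78″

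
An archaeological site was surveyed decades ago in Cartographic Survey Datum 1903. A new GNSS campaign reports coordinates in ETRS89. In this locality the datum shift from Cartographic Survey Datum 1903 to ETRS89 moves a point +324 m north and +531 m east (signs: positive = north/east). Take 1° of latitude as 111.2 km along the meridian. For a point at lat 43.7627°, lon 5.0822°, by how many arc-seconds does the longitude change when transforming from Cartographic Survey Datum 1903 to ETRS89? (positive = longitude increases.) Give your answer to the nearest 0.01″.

Δλ = 23.80″

At latitude 43.7627°, cos φ = 0.722211.
1° of longitude at this latitude = 111.2 × cos φ = 80.31 km, so Δλ = 531.0 / 80309.8 = 0.0066119° = 23.803″.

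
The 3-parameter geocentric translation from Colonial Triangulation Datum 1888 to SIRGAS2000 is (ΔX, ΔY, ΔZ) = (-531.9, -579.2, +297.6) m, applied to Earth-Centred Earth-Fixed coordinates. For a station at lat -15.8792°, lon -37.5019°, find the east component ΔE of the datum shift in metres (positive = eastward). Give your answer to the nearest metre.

ΔE = -783 m

At φ = -15.8792°, λ = -37.5019°: sin φ = -0.273610, cos φ = 0.961841, sin λ = -0.608788, cos λ = 0.793333.
ΔE = −sin λ·ΔX + cos λ·ΔY = −(-0.608788)·(-531.9) + (0.793333)·(-579.2) = -783.31 m.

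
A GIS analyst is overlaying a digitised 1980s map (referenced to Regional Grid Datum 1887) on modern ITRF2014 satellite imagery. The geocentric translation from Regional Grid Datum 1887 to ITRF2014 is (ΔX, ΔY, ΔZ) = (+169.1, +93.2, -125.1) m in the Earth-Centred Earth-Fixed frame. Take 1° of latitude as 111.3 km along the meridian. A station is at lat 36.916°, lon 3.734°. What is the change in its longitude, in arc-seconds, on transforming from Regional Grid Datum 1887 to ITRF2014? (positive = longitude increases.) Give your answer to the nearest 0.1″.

sin φ = 0.600644, cos φ = 0.799517, sin λ = 0.065124, cos λ = 0.997877.
East component: ΔE = −sin λ·ΔX + cos λ·ΔY = −(0.065124)(169.1) + (0.997877)(93.2) = 81.99 m.
1° of latitude spans 111300 m; at latitude φ, 1° of longitude spans that × cos φ = 88986.2 m, so Δλ = 81.99 / 88986.2 × 3600 = 3.317″.

Δλ = 3.3″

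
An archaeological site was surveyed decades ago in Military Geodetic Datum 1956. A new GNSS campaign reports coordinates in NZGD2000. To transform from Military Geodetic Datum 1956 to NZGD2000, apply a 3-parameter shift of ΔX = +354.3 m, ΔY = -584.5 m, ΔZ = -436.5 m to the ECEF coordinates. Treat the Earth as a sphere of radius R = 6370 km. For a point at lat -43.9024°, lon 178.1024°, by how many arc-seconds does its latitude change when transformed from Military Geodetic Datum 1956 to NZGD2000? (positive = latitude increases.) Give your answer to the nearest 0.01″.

Δφ = -18.57″

sin φ = -0.693432, cos φ = 0.720522, sin λ = 0.033113, cos λ = -0.999452.
North component: ΔN = −sin φ cos λ·ΔX − sin φ sin λ·ΔY + cos φ·ΔZ = −(-0.693432)(-0.999452)(354.3) − (-0.693432)(0.033113)(-584.5) + (0.720522)(-436.5) = -573.48 m.
1° of latitude spans πR/180 = 111177 m, so Δφ = -573.48 / 111177 × 3600 = -18.570″.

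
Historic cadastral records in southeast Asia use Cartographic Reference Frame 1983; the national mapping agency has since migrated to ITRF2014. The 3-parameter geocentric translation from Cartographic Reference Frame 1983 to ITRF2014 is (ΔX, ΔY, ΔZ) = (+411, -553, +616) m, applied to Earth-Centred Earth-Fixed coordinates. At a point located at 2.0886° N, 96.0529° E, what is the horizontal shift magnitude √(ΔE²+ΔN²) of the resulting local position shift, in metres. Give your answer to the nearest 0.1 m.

The local east axis at (φ, λ) is (−sin λ, cos λ, 0), so ΔE = −sin(96.0529°)·411 + cos(96.0529°)·(-553) = -350.40 m.
The local north axis is (−sin φ cos λ, −sin φ sin λ, cos φ), giving ΔN = 1.579 + 20.042 + 615.591 = 637.21 m.
Horizontal magnitude = √(ΔE² + ΔN²) = √((-350.40)² + 637.21²) = 727.20 m.

727.2 m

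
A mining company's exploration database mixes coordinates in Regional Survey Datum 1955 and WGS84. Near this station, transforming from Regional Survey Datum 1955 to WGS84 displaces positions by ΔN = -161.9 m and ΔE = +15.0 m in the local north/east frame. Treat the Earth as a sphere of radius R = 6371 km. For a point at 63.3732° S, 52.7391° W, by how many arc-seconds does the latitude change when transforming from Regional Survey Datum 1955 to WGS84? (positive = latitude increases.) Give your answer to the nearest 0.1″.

On a sphere of radius R, 1 rad of latitude = R, so Δφ = ΔN / R = -161.9 / 6371000 = -2.5412e-05 rad = -5.242″.

Δφ = -5.2″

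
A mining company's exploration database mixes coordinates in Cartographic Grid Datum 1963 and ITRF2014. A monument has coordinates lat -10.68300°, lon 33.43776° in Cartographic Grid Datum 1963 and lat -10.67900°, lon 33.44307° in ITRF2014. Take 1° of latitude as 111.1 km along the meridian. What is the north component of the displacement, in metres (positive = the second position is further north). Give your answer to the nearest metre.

ΔN = 444 m

Δφ = -10.67900° − -10.68300° = +0.00400°; Δλ = 33.44307° − 33.43776° = +0.00531°.
ΔN = Δφ × 111100 = 444.4 m; ΔE = Δλ × 111100 × cos(-10.68300°) = +0.00531 × 111100 × 0.982668 = 579.7 m.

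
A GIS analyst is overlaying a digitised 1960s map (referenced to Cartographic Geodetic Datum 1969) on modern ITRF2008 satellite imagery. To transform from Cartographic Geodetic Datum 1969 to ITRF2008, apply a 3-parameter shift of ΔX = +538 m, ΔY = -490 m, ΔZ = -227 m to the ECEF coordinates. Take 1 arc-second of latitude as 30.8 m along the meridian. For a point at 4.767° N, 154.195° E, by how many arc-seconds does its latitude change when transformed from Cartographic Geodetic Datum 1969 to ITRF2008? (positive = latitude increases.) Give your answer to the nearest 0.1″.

sin φ = 0.083104, cos φ = 0.996541, sin λ = 0.435310, cos λ = -0.900281.
North component: ΔN = −sin φ cos λ·ΔX − sin φ sin λ·ΔY + cos φ·ΔZ = −(0.083104)(-0.900281)(538) − (0.083104)(0.435310)(-490) + (0.996541)(-227) = -168.24 m.
1° of latitude spans 3600 × 30.80 = 110880 m, so Δφ = -168.24 / 110880 × 3600 = -5.462″.

Δφ = -5.5″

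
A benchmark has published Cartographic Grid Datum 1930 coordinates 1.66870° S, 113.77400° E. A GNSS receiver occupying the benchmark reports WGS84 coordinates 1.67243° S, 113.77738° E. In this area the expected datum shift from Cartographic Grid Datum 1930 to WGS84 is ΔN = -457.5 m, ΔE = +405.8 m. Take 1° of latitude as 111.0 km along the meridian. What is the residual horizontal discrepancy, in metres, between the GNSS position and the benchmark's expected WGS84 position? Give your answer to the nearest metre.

53 m

Observed coordinate differences: Δφ = -0.00373°, Δλ = +0.00338°.
Converting to metres (1° lat = 111000 m, cos φ = 0.999576): observed ΔN = -414.0 m, observed ΔE = 375.0 m.
Subtracting the expected shift leaves a residual of -414.0 − (-457.5) = 43.5 m north and 375.0 − (405.8) = -30.8 m east.
Residual distance = √(43.5² + (-30.8)²) = 53.3 m.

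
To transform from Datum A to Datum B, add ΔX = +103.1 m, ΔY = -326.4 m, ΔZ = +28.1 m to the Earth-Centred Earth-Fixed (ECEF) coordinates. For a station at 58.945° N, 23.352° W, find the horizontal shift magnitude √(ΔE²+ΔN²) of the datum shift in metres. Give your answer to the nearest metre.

At φ = 58.945°, λ = -23.352°: sin φ = 0.856673, cos φ = 0.515861, sin λ = -0.396379, cos λ = 0.918087.
ΔE = −sin λ·ΔX + cos λ·ΔY = −(-0.396379)·(103.1) + (0.918087)·(-326.4) = -258.80 m.
ΔN = −sin φ cos λ·ΔX − sin φ sin λ·ΔY + cos φ·ΔZ = −(0.856673)(0.918087)(103.1) − (0.856673)(-0.396379)(-326.4) + (0.515861)(28.1) = -177.43 m.
Horizontal magnitude = √(ΔE² + ΔN²) = √((-258.80)² + (-177.43)²) = 313.78 m.

314 m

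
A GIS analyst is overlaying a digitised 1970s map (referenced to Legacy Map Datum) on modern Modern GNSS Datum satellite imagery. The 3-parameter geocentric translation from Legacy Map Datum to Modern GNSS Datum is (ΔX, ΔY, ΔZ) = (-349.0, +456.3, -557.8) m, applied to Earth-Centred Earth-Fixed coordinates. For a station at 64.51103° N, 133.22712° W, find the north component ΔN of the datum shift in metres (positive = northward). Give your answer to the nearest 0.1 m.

The local north axis is (−sin φ cos λ, −sin φ sin λ, cos φ), giving ΔN = -215.762 + 300.120 − 240.042 = -155.68 m.

ΔN = -155.7 m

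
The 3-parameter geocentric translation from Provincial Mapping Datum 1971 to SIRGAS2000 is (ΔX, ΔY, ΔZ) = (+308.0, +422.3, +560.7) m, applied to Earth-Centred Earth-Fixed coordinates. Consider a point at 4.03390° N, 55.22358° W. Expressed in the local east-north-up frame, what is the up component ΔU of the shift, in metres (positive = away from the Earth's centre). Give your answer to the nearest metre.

ΔU = -131 m

At φ = 4.03390°, λ = -55.22358°: sin φ = 0.070347, cos φ = 0.997523, sin λ = -0.821384, cos λ = 0.570376.
ΔU = cos φ cos λ·ΔX + cos φ sin λ·ΔY + sin φ·ΔZ = (0.997523)(0.570376)(308.0) + (0.997523)(-0.821384)(422.3) + (0.070347)(560.7) = -131.33 m.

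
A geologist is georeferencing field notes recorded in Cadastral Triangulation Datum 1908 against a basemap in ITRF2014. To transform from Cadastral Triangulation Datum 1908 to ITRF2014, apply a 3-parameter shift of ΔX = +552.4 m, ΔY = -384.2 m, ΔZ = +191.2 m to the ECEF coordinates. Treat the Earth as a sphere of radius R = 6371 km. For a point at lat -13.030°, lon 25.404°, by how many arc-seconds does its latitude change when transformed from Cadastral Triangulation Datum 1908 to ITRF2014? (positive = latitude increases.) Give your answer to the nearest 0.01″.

sin φ = -0.225461, cos φ = 0.974252, sin λ = 0.428998, cos λ = 0.903305.
North component: ΔN = −sin φ cos λ·ΔX − sin φ sin λ·ΔY + cos φ·ΔZ = −(-0.225461)(0.903305)(552.4) − (-0.225461)(0.428998)(-384.2) + (0.974252)(191.2) = 261.62 m.
1° of latitude spans πR/180 = 111195 m, so Δφ = 261.62 / 111195 × 3600 = 8.470″.

Δφ = 8.47″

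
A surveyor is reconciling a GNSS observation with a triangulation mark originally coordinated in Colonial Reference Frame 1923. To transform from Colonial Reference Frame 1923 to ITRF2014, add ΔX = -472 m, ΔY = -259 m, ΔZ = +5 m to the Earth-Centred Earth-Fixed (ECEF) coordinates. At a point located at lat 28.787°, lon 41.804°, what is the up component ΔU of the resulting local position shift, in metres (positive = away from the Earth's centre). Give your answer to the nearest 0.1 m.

ΔU = -457.3 m

The local up (radial) axis is (cos φ cos λ, cos φ sin λ, sin φ), giving ΔU = -308.361 − 151.309 + 2.408 = -457.26 m.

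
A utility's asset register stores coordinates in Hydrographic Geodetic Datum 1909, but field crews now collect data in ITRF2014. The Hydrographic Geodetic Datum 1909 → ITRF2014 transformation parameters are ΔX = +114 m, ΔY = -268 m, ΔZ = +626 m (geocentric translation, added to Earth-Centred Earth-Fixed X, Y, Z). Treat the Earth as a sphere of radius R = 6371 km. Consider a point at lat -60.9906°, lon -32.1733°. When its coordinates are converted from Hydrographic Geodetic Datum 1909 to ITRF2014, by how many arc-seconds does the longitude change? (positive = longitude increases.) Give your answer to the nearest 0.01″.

Δλ = -11.09″

sin φ = -0.874540, cos φ = 0.484953, sin λ = -0.532482, cos λ = 0.846441.
East component: ΔE = −sin λ·ΔX + cos λ·ΔY = −(-0.532482)(114) + (0.846441)(-268) = -166.14 m.
1° of latitude spans πR/180 = 111195 m; at latitude φ, 1° of longitude spans that × cos φ = 53924.3 m, so Δλ = -166.14 / 53924.3 × 3600 = -11.092″.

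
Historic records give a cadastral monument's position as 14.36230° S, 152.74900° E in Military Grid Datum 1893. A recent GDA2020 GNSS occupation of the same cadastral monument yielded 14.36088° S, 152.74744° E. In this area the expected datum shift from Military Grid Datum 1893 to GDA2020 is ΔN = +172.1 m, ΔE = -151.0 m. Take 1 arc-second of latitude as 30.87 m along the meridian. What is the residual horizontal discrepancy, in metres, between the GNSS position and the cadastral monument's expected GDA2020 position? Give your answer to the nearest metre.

22 m

Observed coordinate differences: Δφ = +0.00142°, Δλ = -0.00156°.
Converting to metres (1° lat = 111132 m, cos φ = 0.968747): observed ΔN = 157.8 m, observed ΔE = -167.9 m.
Subtracting the expected shift leaves a residual of 157.8 − (172.1) = -14.3 m north and -167.9 − (-151.0) = -16.9 m east.
Residual distance = √((-14.3)² + (-16.9)²) = 22.2 m.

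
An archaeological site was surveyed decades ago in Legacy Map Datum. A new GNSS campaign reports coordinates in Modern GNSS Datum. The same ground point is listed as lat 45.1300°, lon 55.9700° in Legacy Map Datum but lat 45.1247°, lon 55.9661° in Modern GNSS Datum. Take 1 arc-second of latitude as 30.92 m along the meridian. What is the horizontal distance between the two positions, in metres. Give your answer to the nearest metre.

Δφ = 45.1247° − 45.1300° = -0.0053°; Δλ = 55.9661° − 55.9700° = -0.0039°.
1° of latitude = 3600 × 30.92 = 111312 m.
ΔN = Δφ × 111312 = -590.0 m; ΔE = Δλ × 111312 × cos(45.1300°) = -0.0039 × 111312 × 0.705501 = -306.3 m.
Distance = √(ΔE² + ΔN²) = √((-306.3)² + (-590.0)²) = 664.7 m.

665 m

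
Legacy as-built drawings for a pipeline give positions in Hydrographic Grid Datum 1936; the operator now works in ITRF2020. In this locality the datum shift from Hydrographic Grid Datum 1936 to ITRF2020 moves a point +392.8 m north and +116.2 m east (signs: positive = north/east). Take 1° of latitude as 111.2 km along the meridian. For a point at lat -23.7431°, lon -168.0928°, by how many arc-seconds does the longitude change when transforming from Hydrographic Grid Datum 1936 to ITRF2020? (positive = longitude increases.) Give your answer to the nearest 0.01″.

Δλ = 4.11″

At latitude -23.7431°, cos φ = 0.915360.
1° of longitude at this latitude = 111.2 × cos φ = 101.79 km, so Δλ = 116.2 / 101788.0 = 0.0011416° = 4.110″.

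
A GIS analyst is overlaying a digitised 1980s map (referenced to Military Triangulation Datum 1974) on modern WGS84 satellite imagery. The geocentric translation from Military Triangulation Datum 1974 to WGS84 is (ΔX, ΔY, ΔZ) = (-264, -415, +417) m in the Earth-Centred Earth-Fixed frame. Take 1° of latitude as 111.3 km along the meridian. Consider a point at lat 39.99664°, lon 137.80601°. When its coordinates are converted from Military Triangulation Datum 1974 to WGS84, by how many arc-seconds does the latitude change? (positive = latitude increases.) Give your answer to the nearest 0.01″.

Δφ = 12.06″

sin φ = 0.642743, cos φ = 0.766082, sin λ = 0.671643, cos λ = -0.740875.
North component: ΔN = −sin φ cos λ·ΔX − sin φ sin λ·ΔY + cos φ·ΔZ = −(0.642743)(-0.740875)(-264) − (0.642743)(0.671643)(-415) + (0.766082)(417) = 372.89 m.
1° of latitude spans 111300 m, so Δφ = 372.89 / 111300 × 3600 = 12.061″.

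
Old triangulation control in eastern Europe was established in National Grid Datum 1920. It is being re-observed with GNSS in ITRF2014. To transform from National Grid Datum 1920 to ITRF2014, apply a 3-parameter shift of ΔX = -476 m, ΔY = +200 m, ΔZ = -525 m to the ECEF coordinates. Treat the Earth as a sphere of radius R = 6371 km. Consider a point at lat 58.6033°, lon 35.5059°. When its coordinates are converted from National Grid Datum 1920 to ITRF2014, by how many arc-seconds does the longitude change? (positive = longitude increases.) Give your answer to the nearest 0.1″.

Δλ = 27.3″

sin φ = 0.853581, cos φ = 0.520960, sin λ = 0.580787, cos λ = 0.814056.
East component: ΔE = −sin λ·ΔX + cos λ·ΔY = −(0.580787)(-476) + (0.814056)(200) = 439.27 m.
1° of latitude spans πR/180 = 111195 m; at latitude φ, 1° of longitude spans that × cos φ = 57928.2 m, so Δλ = 439.27 / 57928.2 × 3600 = 27.299″.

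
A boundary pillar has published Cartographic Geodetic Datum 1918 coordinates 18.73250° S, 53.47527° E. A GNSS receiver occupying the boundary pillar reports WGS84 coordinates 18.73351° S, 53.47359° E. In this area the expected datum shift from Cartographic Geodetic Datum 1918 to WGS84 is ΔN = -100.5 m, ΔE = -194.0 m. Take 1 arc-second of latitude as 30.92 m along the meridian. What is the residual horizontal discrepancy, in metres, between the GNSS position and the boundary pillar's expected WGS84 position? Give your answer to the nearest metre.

21 m

Observed coordinate differences: Δφ = -0.00101°, Δλ = -0.00168°.
Converting to metres (1° lat = 111312 m, cos φ = 0.947028): observed ΔN = -112.4 m, observed ΔE = -177.1 m.
Subtracting the expected shift leaves a residual of -112.4 − (-100.5) = -11.9 m north and -177.1 − (-194.0) = 16.9 m east.
Residual distance = √((-11.9)² + 16.9²) = 20.7 m.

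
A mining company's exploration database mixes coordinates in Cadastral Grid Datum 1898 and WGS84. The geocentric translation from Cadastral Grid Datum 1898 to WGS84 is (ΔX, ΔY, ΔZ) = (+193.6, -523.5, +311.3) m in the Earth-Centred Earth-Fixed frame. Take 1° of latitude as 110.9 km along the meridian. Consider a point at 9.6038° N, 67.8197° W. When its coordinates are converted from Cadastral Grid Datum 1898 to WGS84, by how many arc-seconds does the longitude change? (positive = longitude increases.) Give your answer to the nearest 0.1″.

sin φ = 0.166834, cos φ = 0.985985, sin λ = -0.926000, cos λ = 0.377522.
East component: ΔE = −sin λ·ΔX + cos λ·ΔY = −(-0.926000)(193.6) + (0.377522)(-523.5) = -18.36 m.
1° of latitude spans 110900 m; at latitude φ, 1° of longitude spans that × cos φ = 109345.7 m, so Δλ = -18.36 / 109345.7 × 3600 = -0.604″.

Δλ = -0.6″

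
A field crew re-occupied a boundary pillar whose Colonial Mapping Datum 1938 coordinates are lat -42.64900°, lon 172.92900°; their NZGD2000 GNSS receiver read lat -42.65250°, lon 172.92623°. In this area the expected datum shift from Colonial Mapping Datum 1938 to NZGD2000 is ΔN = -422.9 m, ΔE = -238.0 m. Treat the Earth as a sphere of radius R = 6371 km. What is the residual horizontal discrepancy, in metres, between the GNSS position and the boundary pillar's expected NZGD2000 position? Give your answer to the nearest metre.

36 m

Observed coordinate differences: Δφ = -0.00350°, Δλ = -0.00277°.
Converting to metres (1° lat = 111195 m, cos φ = 0.735518): observed ΔN = -389.2 m, observed ΔE = -226.5 m.
Subtracting the expected shift leaves a residual of -389.2 − (-422.9) = 33.7 m north and -226.5 − (-238.0) = 11.5 m east.
Residual distance = √(33.7² + 11.5²) = 35.6 m.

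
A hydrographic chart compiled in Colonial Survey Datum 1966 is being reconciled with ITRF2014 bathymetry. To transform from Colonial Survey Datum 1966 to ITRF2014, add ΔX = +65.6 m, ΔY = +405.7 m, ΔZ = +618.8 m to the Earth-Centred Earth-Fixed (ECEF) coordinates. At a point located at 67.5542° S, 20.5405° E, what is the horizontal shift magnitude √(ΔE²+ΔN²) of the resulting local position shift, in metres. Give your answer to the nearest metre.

555 m

The local east axis at (φ, λ) is (−sin λ, cos λ, 0), so ΔE = −sin(20.5405°)·65.6 + cos(20.5405°)·405.7 = 356.89 m.
The local north axis is (−sin φ cos λ, −sin φ sin λ, cos φ), giving ΔN = 56.776 + 131.564 + 236.264 = 424.60 m.
Horizontal magnitude = √(ΔE² + ΔN²) = √(356.89² + 424.60²) = 554.67 m.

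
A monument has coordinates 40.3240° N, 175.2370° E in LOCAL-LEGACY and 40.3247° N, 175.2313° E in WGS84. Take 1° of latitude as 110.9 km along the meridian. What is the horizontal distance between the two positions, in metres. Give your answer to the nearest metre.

488 m

Δφ = 40.3247° − 40.3240° = +0.0007°; Δλ = 175.2313° − 175.2370° = -0.0057°.
ΔN = Δφ × 110900 = 77.6 m; ΔE = Δλ × 110900 × cos(40.3240°) = -0.0057 × 110900 × 0.762397 = -481.9 m.
Distance = √(ΔE² + ΔN²) = √((-481.9)² + 77.6²) = 488.1 m.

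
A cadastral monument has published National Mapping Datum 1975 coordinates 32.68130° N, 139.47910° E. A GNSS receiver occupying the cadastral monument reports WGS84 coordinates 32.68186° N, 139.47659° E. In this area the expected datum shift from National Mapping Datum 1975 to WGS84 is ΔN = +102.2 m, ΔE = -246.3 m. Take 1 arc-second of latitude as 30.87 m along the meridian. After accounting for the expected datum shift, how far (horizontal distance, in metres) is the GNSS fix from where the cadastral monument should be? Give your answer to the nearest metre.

42 m

Observed coordinate differences: Δφ = +0.00056°, Δλ = -0.00251°.
Converting to metres (1° lat = 111132 m, cos φ = 0.841687): observed ΔN = 62.2 m, observed ΔE = -234.8 m.
Subtracting the expected shift leaves a residual of 62.2 − (102.2) = -40.0 m north and -234.8 − (-246.3) = 11.5 m east.
Residual distance = √((-40.0)² + 11.5²) = 41.6 m.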